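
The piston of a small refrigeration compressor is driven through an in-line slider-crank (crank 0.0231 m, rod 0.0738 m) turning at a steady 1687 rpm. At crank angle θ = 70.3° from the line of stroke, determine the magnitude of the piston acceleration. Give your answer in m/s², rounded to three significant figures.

63.1

ω = 2π·1687/60 = 176.7 rad/s
x(θ) = r cosθ + √(L² − r² sin²θ); with ω constant, a = ω²·d²x/dθ².
d²x/dθ² = −r cosθ − r²(cos2θ)/√u − r⁴ sin²2θ/(4u^{3/2}),  u = L² − r² sin²θ = 0.00497347 m².
Substituting r = 0.0231 m, L = 0.0738 m, θ = 70.3°: d²x/dθ² = -0.0020218 m.
a = ω²·d²x/dθ² = (176.7)²·(-0.0020218) = -63.099 m/s²;  |a| = 63.099 m/s².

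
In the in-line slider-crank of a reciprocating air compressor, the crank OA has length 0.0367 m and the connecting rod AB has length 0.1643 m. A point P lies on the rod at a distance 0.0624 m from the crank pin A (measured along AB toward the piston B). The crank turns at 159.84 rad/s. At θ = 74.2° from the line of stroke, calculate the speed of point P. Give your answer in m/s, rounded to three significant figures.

ω = 159.8 rad/s.  Crank-pin speed |V_A| = rω = 5.8661 m/s, perpendicular to OA.
Rod angle: sinφ = −(r/L) sinθ ⇒ φ = -12.412°; ω_rod = −rω cosθ/√(L²−r²sin²θ) = -9.9541 rad/s.
V_P = V_A + ω_rod × AP, with AP = 0.0624 m along the rod.
Components: V_Px = −rω sinθ − a·ω_rod·sinφ = -5.778 m/s;  V_Py = rω cosθ + a·ω_rod·cosφ = +0.99061 m/s.
|V_P| = √(V_Px² + V_Py²) = 5.8623 m/s.

5.86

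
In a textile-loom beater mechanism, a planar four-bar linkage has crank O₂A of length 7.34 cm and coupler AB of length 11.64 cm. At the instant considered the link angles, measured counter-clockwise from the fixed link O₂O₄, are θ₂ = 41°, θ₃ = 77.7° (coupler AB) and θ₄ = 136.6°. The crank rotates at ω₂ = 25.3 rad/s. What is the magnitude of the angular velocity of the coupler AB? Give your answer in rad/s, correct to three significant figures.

ω₂ = 25.3 rad/s
Differentiating the loop-closure r₂e^{iθ₂}+r₃e^{iθ₃}=r₁+r₄e^{iθ₄} gives r₂ω₂e^{iθ₂}+r₃ω₃e^{iθ₃}=r₄ω₄e^{iθ₄}.
Eliminating the other unknown: ω₃ = r₂ω₂ sin(θ₄−θ₂) / [r₃ sin(θ₃−θ₄)].
Numerator sine = +0.99523; denominator sine = -0.85627.
Result = 0.0734·25.3·(+0.99523) / (0.1164·(-0.85627)) = -18.543 rad/s; magnitude 18.543 rad/s.

18.5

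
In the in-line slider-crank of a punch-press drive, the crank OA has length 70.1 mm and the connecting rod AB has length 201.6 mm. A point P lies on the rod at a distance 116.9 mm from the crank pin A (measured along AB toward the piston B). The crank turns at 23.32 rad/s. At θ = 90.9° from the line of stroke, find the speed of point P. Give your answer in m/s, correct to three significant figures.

1.63

ω = 23.32 rad/s.  Crank-pin speed |V_A| = rω = 1.6347 m/s, perpendicular to OA.
Rod angle: sinφ = −(r/L) sinθ ⇒ φ = -20.345°; ω_rod = −rω cosθ/√(L²−r²sin²θ) = +0.13584 rad/s.
V_P = V_A + ω_rod × AP, with AP = 0.1169 m along the rod.
Components: V_Px = −rω sinθ − a·ω_rod·sinφ = -1.629 m/s;  V_Py = rω cosθ + a·ω_rod·cosφ = -0.010788 m/s.
|V_P| = √(V_Px² + V_Py²) = 1.629 m/s.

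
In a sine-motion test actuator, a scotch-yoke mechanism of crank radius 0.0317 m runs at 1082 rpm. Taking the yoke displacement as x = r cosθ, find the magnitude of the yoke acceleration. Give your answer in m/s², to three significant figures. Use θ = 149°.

349

ω = 113.3 rad/s (from 1082 rpm).
x = r cosθ ⇒ ẍ = −rω² cosθ (ω constant).
|a| = rω²|cosθ| = 0.0317·(113.3)²·|cos 149°| = 348.85 m/s².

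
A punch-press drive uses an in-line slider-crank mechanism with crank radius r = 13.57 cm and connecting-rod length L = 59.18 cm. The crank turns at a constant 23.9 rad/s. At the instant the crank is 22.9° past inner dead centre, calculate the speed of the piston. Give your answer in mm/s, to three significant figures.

1530

ω = 23.9 rad/s
For an in-line slider-crank, x = r cosθ + √(L² − r² sin²θ), so v = −rω sinθ·[1 + r cosθ/√(L² − r² sin²θ)].
With r = 0.1357 m, L = 0.5918 m, θ = 22.9°: √(L² − r² sin²θ) = 0.58944 m.
v = −0.1357·23.9·0.38912·[1 + 0.1357·0.92119/0.58944] = -1.5297 m/s.
|v| = 1.5297 m/s = 1529.7 mm/s.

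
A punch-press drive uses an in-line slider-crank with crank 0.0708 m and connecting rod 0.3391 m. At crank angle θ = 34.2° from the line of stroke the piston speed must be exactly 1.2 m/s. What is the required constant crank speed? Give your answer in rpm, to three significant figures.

245

For an in-line slider-crank, |v_piston| = rω|sinθ|·[1 + r cosθ/√(L² − r² sin²θ)].
With r = 0.0708 m, L = 0.3391 m, θ = 34.2°: the bracketed kinematic factor |dx/dθ| = 0.046715 m.
ω = v/|dx/dθ| = 1.2/0.046715 = 25.687 rad/s.
N = 60ω/(2π) = 245.3 rpm.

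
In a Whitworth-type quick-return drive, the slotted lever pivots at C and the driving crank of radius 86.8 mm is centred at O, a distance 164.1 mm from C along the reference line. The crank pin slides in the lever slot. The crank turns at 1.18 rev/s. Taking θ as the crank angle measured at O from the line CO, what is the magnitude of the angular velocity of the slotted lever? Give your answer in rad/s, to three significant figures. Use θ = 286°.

2.01

ω = 7.414 rad/s (from 1.18 rev/s).
Crank pin A relative to C: A = (d + r cosθ, r sinθ); lever angle φ = atan2(r sinθ, d + r cosθ).
Differentiating tanφ: φ̇ = rω(d cosθ + r)/(d² + r² + 2dr cosθ).
d² + r² + 2dr cosθ = |CA|² = 0.0423153 m²;  d cosθ + r = +0.13203 m.
|ω_lever| = |0.0868·7.414·+0.13203| / 0.0423153 = 2.008 rad/s.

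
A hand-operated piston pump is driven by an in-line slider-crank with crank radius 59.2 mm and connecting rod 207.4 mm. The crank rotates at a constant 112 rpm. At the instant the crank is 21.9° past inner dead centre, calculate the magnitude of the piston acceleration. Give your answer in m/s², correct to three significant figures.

ω = 2π·112/60 = 11.73 rad/s
x(θ) = r cosθ + √(L² − r² sin²θ); with ω constant, a = ω²·d²x/dθ².
d²x/dθ² = −r cosθ − r²(cos2θ)/√u − r⁴ sin²2θ/(4u^{3/2}),  u = L² − r² sin²θ = 0.0425272 m².
Substituting r = 0.0592 m, L = 0.2074 m, θ = 21.9°: d²x/dθ² = -0.067362 m.
a = ω²·d²x/dθ² = (11.73)²·(-0.067362) = -9.2663 m/s²;  |a| = 9.2663 m/s².

9.27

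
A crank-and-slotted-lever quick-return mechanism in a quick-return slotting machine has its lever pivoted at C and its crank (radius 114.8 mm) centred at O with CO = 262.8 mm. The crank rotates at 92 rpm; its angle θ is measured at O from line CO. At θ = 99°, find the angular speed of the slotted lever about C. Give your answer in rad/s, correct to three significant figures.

ω = 9.634 rad/s (from 92 rpm).
Crank pin A relative to C: A = (d + r cosθ, r sinθ); lever angle φ = atan2(r sinθ, d + r cosθ).
Differentiating tanφ: φ̇ = rω(d cosθ + r)/(d² + r² + 2dr cosθ).
d² + r² + 2dr cosθ = |CA|² = 0.0728038 m²;  d cosθ + r = +0.073689 m.
|ω_lever| = |0.1148·9.634·+0.073689| / 0.0728038 = 1.1195 rad/s.

1.12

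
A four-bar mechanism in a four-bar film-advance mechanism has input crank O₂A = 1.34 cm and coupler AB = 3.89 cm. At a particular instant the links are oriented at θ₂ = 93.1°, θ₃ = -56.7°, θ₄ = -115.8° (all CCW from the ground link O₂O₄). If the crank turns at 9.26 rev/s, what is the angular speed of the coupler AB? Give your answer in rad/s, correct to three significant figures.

11.3

ω₂ = 58.18 rad/s (from 9.26 rev/s).
Differentiating the loop-closure r₂e^{iθ₂}+r₃e^{iθ₃}=r₁+r₄e^{iθ₄} gives r₂ω₂e^{iθ₂}+r₃ω₃e^{iθ₃}=r₄ω₄e^{iθ₄}.
Eliminating the other unknown: ω₃ = r₂ω₂ sin(θ₄−θ₂) / [r₃ sin(θ₃−θ₄)].
Numerator sine = +0.48328; denominator sine = +0.85806.
Result = 0.0134·58.18·(+0.48328) / (0.0389·(+0.85806)) = +11.288 rad/s; magnitude 11.288 rad/s.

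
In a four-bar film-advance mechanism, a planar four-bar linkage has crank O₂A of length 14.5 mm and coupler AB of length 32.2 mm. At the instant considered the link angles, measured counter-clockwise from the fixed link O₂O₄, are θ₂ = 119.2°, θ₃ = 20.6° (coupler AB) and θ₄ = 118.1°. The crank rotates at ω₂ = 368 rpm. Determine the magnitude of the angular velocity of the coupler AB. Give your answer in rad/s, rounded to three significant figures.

ω₂ = 38.54 rad/s (from 368 rpm).
Differentiating the loop-closure r₂e^{iθ₂}+r₃e^{iθ₃}=r₁+r₄e^{iθ₄} gives r₂ω₂e^{iθ₂}+r₃ω₃e^{iθ₃}=r₄ω₄e^{iθ₄}.
Eliminating the other unknown: ω₃ = r₂ω₂ sin(θ₄−θ₂) / [r₃ sin(θ₃−θ₄)].
Numerator sine = -0.01920; denominator sine = -0.99144.
Result = 0.0145·38.54·(-0.01920) / (0.0322·(-0.99144)) = +0.33602 rad/s; magnitude 0.33602 rad/s.

0.336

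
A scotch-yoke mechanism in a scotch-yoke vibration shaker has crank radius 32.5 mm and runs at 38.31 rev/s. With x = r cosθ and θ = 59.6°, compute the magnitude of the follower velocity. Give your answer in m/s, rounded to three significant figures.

6.75

ω = 240.7 rad/s (from 38.31 rev/s).
x = r cosθ ⇒ ẋ = −rω sinθ.
|v| = rω|sinθ| = 0.0325·240.7·|sin 59.6°| = 6.7475 m/s.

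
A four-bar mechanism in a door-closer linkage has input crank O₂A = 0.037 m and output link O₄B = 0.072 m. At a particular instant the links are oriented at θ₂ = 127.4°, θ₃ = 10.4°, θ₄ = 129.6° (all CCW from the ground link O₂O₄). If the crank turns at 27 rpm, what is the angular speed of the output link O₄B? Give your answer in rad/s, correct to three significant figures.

1.48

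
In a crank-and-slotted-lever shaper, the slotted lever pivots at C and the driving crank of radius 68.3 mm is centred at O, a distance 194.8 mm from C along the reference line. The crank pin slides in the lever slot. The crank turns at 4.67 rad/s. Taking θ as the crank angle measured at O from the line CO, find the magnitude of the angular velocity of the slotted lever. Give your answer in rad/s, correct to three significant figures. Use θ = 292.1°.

ω = 4.67 rad/s
Crank pin A relative to C: A = (d + r cosθ, r sinθ); lever angle φ = atan2(r sinθ, d + r cosθ).
Differentiating tanφ: φ̇ = rω(d cosθ + r)/(d² + r² + 2dr cosθ).
d² + r² + 2dr cosθ = |CA|² = 0.0526231 m²;  d cosθ + r = +0.14159 m.
|ω_lever| = |0.0683·4.67·+0.14159| / 0.0526231 = 0.8582 rad/s.

0.858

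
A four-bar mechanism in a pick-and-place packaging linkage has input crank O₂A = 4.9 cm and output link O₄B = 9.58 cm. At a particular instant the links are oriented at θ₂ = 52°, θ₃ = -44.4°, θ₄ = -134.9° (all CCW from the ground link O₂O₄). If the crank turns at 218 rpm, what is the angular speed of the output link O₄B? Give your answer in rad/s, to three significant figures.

11.6

ω₂ = 22.83 rad/s (from 218 rpm).
Differentiating the loop-closure r₂e^{iθ₂}+r₃e^{iθ₃}=r₁+r₄e^{iθ₄} gives r₂ω₂e^{iθ₂}+r₃ω₃e^{iθ₃}=r₄ω₄e^{iθ₄}.
Eliminating the other unknown: ω₄ = r₂ω₂ sin(θ₂−θ₃) / [r₄ sin(θ₄−θ₃)].
Numerator sine = +0.99377; denominator sine = -0.99996.
Result = 0.049·22.83·(+0.99377) / (0.0958·(-0.99996)) = -11.604 rad/s; magnitude 11.604 rad/s.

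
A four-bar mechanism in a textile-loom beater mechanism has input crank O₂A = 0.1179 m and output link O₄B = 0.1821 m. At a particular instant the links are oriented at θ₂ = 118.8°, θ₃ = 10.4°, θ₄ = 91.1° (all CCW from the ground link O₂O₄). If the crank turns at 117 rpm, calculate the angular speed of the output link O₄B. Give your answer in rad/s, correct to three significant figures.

7.63

ω₂ = 12.25 rad/s (from 117 rpm).
Differentiating the loop-closure r₂e^{iθ₂}+r₃e^{iθ₃}=r₁+r₄e^{iθ₄} gives r₂ω₂e^{iθ₂}+r₃ω₃e^{iθ₃}=r₄ω₄e^{iθ₄}.
Eliminating the other unknown: ω₄ = r₂ω₂ sin(θ₂−θ₃) / [r₄ sin(θ₄−θ₃)].
Numerator sine = +0.94888; denominator sine = +0.98686.
Result = 0.1179·12.25·(+0.94888) / (0.1821·(+0.98686)) = +7.6274 rad/s; magnitude 7.6274 rad/s.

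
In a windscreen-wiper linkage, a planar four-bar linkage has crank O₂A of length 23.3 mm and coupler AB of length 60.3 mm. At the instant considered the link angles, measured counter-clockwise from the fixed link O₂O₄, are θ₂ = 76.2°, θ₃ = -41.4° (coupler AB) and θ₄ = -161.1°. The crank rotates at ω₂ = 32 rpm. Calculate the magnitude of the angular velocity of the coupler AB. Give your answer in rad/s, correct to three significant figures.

ω₂ = 3.351 rad/s (from 32 rpm).
Differentiating the loop-closure r₂e^{iθ₂}+r₃e^{iθ₃}=r₁+r₄e^{iθ₄} gives r₂ω₂e^{iθ₂}+r₃ω₃e^{iθ₃}=r₄ω₄e^{iθ₄}.
Eliminating the other unknown: ω₃ = r₂ω₂ sin(θ₄−θ₂) / [r₃ sin(θ₃−θ₄)].
Numerator sine = +0.84151; denominator sine = +0.86863.
Result = 0.0233·3.351·(+0.84151) / (0.0603·(+0.86863)) = +1.2544 rad/s; magnitude 1.2544 rad/s.

1.25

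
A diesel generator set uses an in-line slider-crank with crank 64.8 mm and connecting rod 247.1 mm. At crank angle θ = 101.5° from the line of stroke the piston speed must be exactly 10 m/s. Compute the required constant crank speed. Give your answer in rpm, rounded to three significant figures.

For an in-line slider-crank, |v_piston| = rω|sinθ|·[1 + r cosθ/√(L² − r² sin²θ)].
With r = 0.0648 m, L = 0.2471 m, θ = 101.5°: the bracketed kinematic factor |dx/dθ| = 0.060064 m.
ω = v/|dx/dθ| = 10/0.060064 = 166.49 rad/s.
N = 60ω/(2π) = 1589.9 rpm.

1590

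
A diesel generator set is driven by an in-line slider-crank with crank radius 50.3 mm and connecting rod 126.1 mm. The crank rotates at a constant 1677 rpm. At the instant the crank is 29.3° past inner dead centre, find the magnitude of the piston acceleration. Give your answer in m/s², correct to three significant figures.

1700

ω = 2π·1677/60 = 175.6 rad/s
x(θ) = r cosθ + √(L² − r² sin²θ); with ω constant, a = ω²·d²x/dθ².
d²x/dθ² = −r cosθ − r²(cos2θ)/√u − r⁴ sin²2θ/(4u^{3/2}),  u = L² − r² sin²θ = 0.0152953 m².
Substituting r = 0.0503 m, L = 0.1261 m, θ = 29.3°: d²x/dθ² = -0.05514 m.
a = ω²·d²x/dθ² = (175.6)²·(-0.05514) = -1700.6 m/s²;  |a| = 1700.6 m/s².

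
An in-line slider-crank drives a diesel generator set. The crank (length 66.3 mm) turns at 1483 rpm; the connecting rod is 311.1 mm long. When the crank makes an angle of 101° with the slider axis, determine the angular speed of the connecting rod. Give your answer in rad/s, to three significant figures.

6.46

ω = 155.3 rad/s (converted from 1483 rpm).
The rod makes angle φ with the slider axis where L sinφ = r sinθ; differentiating, L cosφ·φ̇ = r ω cosθ.
L cosφ = √(L² − r² sin²θ) = 0.30422 m.
|ω_rod| = r ω |cosθ| / √(L² − r² sin²θ) = 0.0663·155.3·0.19081/0.30422 = 6.458 rad/s.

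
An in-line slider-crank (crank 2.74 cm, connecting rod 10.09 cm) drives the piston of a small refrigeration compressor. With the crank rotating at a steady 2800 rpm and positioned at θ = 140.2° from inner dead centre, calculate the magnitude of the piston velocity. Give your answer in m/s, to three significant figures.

4.05

ω = 2π·2800/60 = 293.2 rad/s
For an in-line slider-crank, x = r cosθ + √(L² − r² sin²θ), so v = −rω sinθ·[1 + r cosθ/√(L² − r² sin²θ)].
With r = 0.0274 m, L = 0.1009 m, θ = 140.2°: √(L² − r² sin²θ) = 0.099364 m.
v = −0.0274·293.2·0.64011·[1 + 0.0274·-0.76828/0.099364] = -4.0532 m/s.
|v| = 4.0532 m/s.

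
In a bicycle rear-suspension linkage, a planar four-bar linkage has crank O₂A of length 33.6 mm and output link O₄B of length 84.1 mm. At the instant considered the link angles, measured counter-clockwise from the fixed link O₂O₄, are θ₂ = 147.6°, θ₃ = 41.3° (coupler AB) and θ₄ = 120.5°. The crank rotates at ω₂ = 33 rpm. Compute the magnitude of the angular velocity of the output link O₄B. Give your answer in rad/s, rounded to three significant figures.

ω₂ = 3.456 rad/s (from 33 rpm).
Differentiating the loop-closure r₂e^{iθ₂}+r₃e^{iθ₃}=r₁+r₄e^{iθ₄} gives r₂ω₂e^{iθ₂}+r₃ω₃e^{iθ₃}=r₄ω₄e^{iθ₄}.
Eliminating the other unknown: ω₄ = r₂ω₂ sin(θ₂−θ₃) / [r₄ sin(θ₄−θ₃)].
Numerator sine = +0.95981; denominator sine = +0.98229.
Result = 0.0336·3.456·(+0.95981) / (0.0841·(+0.98229)) = +1.3491 rad/s; magnitude 1.3491 rad/s.

1.35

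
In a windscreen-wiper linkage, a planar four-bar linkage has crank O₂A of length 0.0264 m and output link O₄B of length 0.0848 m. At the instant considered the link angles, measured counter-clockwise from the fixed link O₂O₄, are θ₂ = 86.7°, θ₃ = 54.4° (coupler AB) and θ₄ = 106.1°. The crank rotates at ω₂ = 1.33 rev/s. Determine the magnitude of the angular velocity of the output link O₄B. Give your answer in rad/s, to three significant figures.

ω₂ = 8.357 rad/s (from 1.33 rev/s).
Differentiating the loop-closure r₂e^{iθ₂}+r₃e^{iθ₃}=r₁+r₄e^{iθ₄} gives r₂ω₂e^{iθ₂}+r₃ω₃e^{iθ₃}=r₄ω₄e^{iθ₄}.
Eliminating the other unknown: ω₄ = r₂ω₂ sin(θ₂−θ₃) / [r₄ sin(θ₄−θ₃)].
Numerator sine = +0.53435; denominator sine = +0.78478.
Result = 0.0264·8.357·(+0.53435) / (0.0848·(+0.78478)) = +1.7714 rad/s; magnitude 1.7714 rad/s.

1.77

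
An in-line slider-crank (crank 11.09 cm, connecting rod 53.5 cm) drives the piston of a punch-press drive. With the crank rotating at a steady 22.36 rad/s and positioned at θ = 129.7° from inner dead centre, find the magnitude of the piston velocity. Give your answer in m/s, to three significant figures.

ω = 22.36 rad/s
For an in-line slider-crank, x = r cosθ + √(L² − r² sin²θ), so v = −rω sinθ·[1 + r cosθ/√(L² − r² sin²θ)].
With r = 0.1109 m, L = 0.535 m, θ = 129.7°: √(L² − r² sin²θ) = 0.52815 m.
v = −0.1109·22.36·0.76940·[1 + 0.1109·-0.63877/0.52815] = -1.652 m/s.
|v| = 1.652 m/s.

1.65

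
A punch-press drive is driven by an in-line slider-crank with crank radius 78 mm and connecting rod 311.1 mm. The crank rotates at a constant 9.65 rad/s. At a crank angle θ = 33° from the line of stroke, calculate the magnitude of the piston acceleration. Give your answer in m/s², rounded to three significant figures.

ω = 9.65 rad/s
x(θ) = r cosθ + √(L² − r² sin²θ); with ω constant, a = ω²·d²x/dθ².
d²x/dθ² = −r cosθ − r²(cos2θ)/√u − r⁴ sin²2θ/(4u^{3/2}),  u = L² − r² sin²θ = 0.0949785 m².
Substituting r = 0.078 m, L = 0.3111 m, θ = 33°: d²x/dθ² = -0.07371 m.
a = ω²·d²x/dθ² = (9.65)²·(-0.07371) = -6.864 m/s²;  |a| = 6.864 m/s².

6.86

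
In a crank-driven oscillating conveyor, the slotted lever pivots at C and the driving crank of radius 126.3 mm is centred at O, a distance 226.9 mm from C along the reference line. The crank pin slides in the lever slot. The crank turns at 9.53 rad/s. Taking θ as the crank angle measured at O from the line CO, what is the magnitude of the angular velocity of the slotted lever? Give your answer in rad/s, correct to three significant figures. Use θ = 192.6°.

9.96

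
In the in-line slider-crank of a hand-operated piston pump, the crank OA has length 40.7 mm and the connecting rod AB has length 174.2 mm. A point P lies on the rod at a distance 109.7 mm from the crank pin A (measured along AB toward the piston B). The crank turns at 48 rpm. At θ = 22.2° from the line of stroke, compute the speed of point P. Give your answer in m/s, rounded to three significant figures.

0.112

ω = 5.027 rad/s.  Crank-pin speed |V_A| = rω = 0.20458 m/s, perpendicular to OA.
Rod angle: sinφ = −(r/L) sinθ ⇒ φ = -5.065°; ω_rod = −rω cosθ/√(L²−r²sin²θ) = -1.0916 rad/s.
V_P = V_A + ω_rod × AP, with AP = 0.1097 m along the rod.
Components: V_Px = −rω sinθ − a·ω_rod·sinφ = -0.08787 m/s;  V_Py = rω cosθ + a·ω_rod·cosφ = +0.070134 m/s.
|V_P| = √(V_Px² + V_Py²) = 0.11243 m/s.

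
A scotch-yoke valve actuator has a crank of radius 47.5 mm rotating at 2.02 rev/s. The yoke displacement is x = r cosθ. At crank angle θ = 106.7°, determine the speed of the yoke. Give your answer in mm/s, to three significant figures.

ω = 12.69 rad/s (from 2.02 rev/s).
x = r cosθ ⇒ ẋ = −rω sinθ.
|v| = rω|sinθ| = 0.0475·12.69·|sin 106.7°| = 0.57744 m/s = 577.44 mm/s.

577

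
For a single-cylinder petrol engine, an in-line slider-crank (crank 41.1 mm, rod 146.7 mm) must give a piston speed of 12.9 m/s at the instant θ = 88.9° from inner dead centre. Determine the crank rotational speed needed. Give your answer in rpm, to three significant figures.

2980

For an in-line slider-crank, |v_piston| = rω|sinθ|·[1 + r cosθ/√(L² − r² sin²θ)].
With r = 0.0411 m, L = 0.1467 m, θ = 88.9°: the bracketed kinematic factor |dx/dθ| = 0.041323 m.
ω = v/|dx/dθ| = 12.9/0.041323 = 312.18 rad/s.
N = 60ω/(2π) = 2981.1 rpm.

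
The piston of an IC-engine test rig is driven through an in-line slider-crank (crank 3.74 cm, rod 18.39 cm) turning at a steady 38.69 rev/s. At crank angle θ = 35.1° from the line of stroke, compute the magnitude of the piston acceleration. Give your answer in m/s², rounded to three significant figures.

1970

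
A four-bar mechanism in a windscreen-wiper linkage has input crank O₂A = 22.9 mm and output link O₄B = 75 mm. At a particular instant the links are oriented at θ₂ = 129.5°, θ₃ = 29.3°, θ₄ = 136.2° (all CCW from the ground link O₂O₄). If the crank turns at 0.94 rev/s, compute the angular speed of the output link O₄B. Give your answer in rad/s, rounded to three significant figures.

ω₂ = 5.906 rad/s (from 0.94 rev/s).
Differentiating the loop-closure r₂e^{iθ₂}+r₃e^{iθ₃}=r₁+r₄e^{iθ₄} gives r₂ω₂e^{iθ₂}+r₃ω₃e^{iθ₃}=r₄ω₄e^{iθ₄}.
Eliminating the other unknown: ω₄ = r₂ω₂ sin(θ₂−θ₃) / [r₄ sin(θ₄−θ₃)].
Numerator sine = +0.98420; denominator sine = +0.95681.
Result = 0.0229·5.906·(+0.98420) / (0.075·(+0.95681)) = +1.855 rad/s; magnitude 1.855 rad/s.

1.85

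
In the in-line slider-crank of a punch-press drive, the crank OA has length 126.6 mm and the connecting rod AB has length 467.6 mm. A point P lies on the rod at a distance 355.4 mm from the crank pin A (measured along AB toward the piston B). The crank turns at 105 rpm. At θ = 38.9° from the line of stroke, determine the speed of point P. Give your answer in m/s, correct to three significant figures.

1.05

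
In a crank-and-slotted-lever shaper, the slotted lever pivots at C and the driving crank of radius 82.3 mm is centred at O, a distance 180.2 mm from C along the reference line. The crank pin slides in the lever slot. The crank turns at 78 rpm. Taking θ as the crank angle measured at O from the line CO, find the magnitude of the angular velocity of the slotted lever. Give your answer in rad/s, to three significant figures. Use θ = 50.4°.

ω = 8.168 rad/s (from 78 rpm).
Crank pin A relative to C: A = (d + r cosθ, r sinθ); lever angle φ = atan2(r sinθ, d + r cosθ).
Differentiating tanφ: φ̇ = rω(d cosθ + r)/(d² + r² + 2dr cosθ).
d² + r² + 2dr cosθ = |CA|² = 0.0581519 m²;  d cosθ + r = +0.19716 m.
|ω_lever| = |0.0823·8.168·+0.19716| / 0.0581519 = 2.2792 rad/s.

2.28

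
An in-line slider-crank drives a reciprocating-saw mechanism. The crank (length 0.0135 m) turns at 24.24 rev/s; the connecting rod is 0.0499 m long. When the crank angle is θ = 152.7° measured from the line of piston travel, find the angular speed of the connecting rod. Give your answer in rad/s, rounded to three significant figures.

ω = 152.3 rad/s (converted from 24.24 rev/s).
The rod makes angle φ with the slider axis where L sinφ = r sinθ; differentiating, L cosφ·φ̇ = r ω cosθ.
L cosφ = √(L² − r² sin²θ) = 0.049514 m.
|ω_rod| = r ω |cosθ| / √(L² − r² sin²θ) = 0.0135·152.3·0.88862/0.049514 = 36.9 rad/s.

36.9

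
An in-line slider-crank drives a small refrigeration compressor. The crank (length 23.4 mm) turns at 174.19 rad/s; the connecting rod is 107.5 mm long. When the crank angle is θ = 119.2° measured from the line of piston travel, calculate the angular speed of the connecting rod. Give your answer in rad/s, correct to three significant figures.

18.8

ω = 174.2 rad/s
The rod makes angle φ with the slider axis where L sinφ = r sinθ; differentiating, L cosφ·φ̇ = r ω cosθ.
L cosφ = √(L² − r² sin²θ) = 0.10554 m.
|ω_rod| = r ω |cosθ| / √(L² − r² sin²θ) = 0.0234·174.2·0.48786/0.10554 = 18.841 rad/s.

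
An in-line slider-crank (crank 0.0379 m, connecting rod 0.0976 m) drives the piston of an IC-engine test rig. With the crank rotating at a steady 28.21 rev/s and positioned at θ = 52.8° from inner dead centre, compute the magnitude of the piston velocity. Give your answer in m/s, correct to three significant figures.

6.67

ω = 2π·28.2 = 177.2 rad/s
For an in-line slider-crank, x = r cosθ + √(L² − r² sin²θ), so v = −rω sinθ·[1 + r cosθ/√(L² − r² sin²θ)].
With r = 0.0379 m, L = 0.0976 m, θ = 52.8°: √(L² − r² sin²θ) = 0.092814 m.
v = −0.0379·177.2·0.79653·[1 + 0.0379·0.60460/0.092814] = -6.6719 m/s.
|v| = 6.6719 m/s.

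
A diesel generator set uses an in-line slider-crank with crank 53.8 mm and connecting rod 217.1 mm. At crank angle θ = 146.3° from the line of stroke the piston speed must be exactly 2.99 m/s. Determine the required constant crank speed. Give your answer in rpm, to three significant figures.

For an in-line slider-crank, |v_piston| = rω|sinθ|·[1 + r cosθ/√(L² − r² sin²θ)].
With r = 0.0538 m, L = 0.2171 m, θ = 146.3°: the bracketed kinematic factor |dx/dθ| = 0.023637 m.
ω = v/|dx/dθ| = 2.99/0.023637 = 126.49 rad/s.
N = 60ω/(2π) = 1207.9 rpm.

1210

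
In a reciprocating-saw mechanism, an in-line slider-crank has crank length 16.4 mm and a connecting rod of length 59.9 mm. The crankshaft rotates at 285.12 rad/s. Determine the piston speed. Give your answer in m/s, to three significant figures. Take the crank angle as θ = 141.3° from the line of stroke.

ω = 285.1 rad/s
For an in-line slider-crank, x = r cosθ + √(L² − r² sin²θ), so v = −rω sinθ·[1 + r cosθ/√(L² − r² sin²θ)].
With r = 0.0164 m, L = 0.0599 m, θ = 141.3°: √(L² − r² sin²θ) = 0.059016 m.
v = −0.0164·285.1·0.62524·[1 + 0.0164·-0.78043/0.059016] = -2.2896 m/s.
|v| = 2.2896 m/s.

2.29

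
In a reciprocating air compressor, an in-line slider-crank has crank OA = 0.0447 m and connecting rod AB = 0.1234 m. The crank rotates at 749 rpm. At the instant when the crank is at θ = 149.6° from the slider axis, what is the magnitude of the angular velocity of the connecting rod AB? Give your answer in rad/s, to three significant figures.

24.9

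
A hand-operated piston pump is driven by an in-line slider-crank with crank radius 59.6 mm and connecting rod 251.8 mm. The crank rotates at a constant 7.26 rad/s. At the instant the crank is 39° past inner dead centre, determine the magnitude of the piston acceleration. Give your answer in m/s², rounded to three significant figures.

2.61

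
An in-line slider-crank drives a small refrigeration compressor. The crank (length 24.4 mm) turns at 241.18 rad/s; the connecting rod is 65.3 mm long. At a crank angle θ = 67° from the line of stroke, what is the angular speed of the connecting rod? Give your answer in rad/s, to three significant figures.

37.5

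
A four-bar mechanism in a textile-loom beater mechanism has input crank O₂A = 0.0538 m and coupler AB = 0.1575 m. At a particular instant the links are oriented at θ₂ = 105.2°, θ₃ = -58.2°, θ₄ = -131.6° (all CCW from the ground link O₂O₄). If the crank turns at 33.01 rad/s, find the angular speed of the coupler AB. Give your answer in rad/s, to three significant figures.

9.85

ω₂ = 33.01 rad/s
Differentiating the loop-closure r₂e^{iθ₂}+r₃e^{iθ₃}=r₁+r₄e^{iθ₄} gives r₂ω₂e^{iθ₂}+r₃ω₃e^{iθ₃}=r₄ω₄e^{iθ₄}.
Eliminating the other unknown: ω₃ = r₂ω₂ sin(θ₄−θ₂) / [r₃ sin(θ₃−θ₄)].
Numerator sine = +0.83676; denominator sine = +0.95832.
Result = 0.0538·33.01·(+0.83676) / (0.1575·(+0.95832)) = +9.8455 rad/s; magnitude 9.8455 rad/s.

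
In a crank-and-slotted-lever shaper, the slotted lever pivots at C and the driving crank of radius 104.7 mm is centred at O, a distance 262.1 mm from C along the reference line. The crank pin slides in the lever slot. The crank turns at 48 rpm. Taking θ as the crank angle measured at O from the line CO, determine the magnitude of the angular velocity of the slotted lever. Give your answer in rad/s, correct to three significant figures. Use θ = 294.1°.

ω = 5.027 rad/s (from 48 rpm).
Crank pin A relative to C: A = (d + r cosθ, r sinθ); lever angle φ = atan2(r sinθ, d + r cosθ).
Differentiating tanφ: φ̇ = rω(d cosθ + r)/(d² + r² + 2dr cosθ).
d² + r² + 2dr cosθ = |CA|² = 0.102069 m²;  d cosθ + r = +0.21172 m.
|ω_lever| = |0.1047·5.027·+0.21172| / 0.102069 = 1.0917 rad/s.

1.09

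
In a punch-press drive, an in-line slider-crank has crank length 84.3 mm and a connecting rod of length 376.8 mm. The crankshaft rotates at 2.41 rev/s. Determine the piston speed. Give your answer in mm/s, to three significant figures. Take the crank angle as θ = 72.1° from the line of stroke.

ω = 2π·2.41 = 15.14 rad/s
For an in-line slider-crank, x = r cosθ + √(L² − r² sin²θ), so v = −rω sinθ·[1 + r cosθ/√(L² − r² sin²θ)].
With r = 0.0843 m, L = 0.3768 m, θ = 72.1°: √(L² − r² sin²θ) = 0.36816 m.
v = −0.0843·15.14·0.95159·[1 + 0.0843·0.30736/0.36816] = -1.3002 m/s.
|v| = 1.3002 m/s = 1300.2 mm/s.

1300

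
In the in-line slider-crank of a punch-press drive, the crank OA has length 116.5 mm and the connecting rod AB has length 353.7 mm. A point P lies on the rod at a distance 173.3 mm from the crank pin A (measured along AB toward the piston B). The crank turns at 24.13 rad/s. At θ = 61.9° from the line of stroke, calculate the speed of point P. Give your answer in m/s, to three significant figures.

ω = 24.13 rad/s.  Crank-pin speed |V_A| = rω = 2.8111 m/s, perpendicular to OA.
Rod angle: sinφ = −(r/L) sinθ ⇒ φ = -16.891°; ω_rod = −rω cosθ/√(L²−r²sin²θ) = -3.9123 rad/s.
V_P = V_A + ω_rod × AP, with AP = 0.1733 m along the rod.
Components: V_Px = −rω sinθ − a·ω_rod·sinφ = -2.6768 m/s;  V_Py = rω cosθ + a·ω_rod·cosφ = +0.67533 m/s.
|V_P| = √(V_Px² + V_Py²) = 2.7607 m/s.

2.76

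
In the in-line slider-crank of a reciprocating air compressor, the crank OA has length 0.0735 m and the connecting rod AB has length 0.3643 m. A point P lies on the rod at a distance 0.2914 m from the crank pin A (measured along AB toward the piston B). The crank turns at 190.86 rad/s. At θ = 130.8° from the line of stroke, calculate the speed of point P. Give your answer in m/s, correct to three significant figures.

9.66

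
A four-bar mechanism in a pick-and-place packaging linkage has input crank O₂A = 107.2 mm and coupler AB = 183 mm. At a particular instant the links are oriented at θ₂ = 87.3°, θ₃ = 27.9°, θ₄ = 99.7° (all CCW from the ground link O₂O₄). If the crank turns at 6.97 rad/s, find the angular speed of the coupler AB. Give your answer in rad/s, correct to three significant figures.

0.923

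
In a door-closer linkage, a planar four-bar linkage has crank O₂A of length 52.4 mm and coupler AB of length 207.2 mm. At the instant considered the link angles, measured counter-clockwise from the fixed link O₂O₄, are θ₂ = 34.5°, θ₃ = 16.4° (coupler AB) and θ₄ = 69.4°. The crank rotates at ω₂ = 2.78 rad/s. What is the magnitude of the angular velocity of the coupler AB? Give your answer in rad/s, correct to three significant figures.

0.504

ω₂ = 2.78 rad/s
Differentiating the loop-closure r₂e^{iθ₂}+r₃e^{iθ₃}=r₁+r₄e^{iθ₄} gives r₂ω₂e^{iθ₂}+r₃ω₃e^{iθ₃}=r₄ω₄e^{iθ₄}.
Eliminating the other unknown: ω₃ = r₂ω₂ sin(θ₄−θ₂) / [r₃ sin(θ₃−θ₄)].
Numerator sine = +0.57215; denominator sine = -0.79864.
Result = 0.0524·2.78·(+0.57215) / (0.2072·(-0.79864)) = -0.50367 rad/s; magnitude 0.50367 rad/s.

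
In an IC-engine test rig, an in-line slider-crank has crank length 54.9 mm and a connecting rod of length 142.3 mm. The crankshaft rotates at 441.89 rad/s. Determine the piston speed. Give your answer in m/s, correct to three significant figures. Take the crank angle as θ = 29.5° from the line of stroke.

ω = 441.9 rad/s
For an in-line slider-crank, x = r cosθ + √(L² − r² sin²θ), so v = −rω sinθ·[1 + r cosθ/√(L² − r² sin²θ)].
With r = 0.0549 m, L = 0.1423 m, θ = 29.5°: √(L² − r² sin²θ) = 0.13971 m.
v = −0.0549·441.9·0.49242·[1 + 0.0549·0.87036/0.13971] = -16.032 m/s.
|v| = 16.032 m/s.

16.0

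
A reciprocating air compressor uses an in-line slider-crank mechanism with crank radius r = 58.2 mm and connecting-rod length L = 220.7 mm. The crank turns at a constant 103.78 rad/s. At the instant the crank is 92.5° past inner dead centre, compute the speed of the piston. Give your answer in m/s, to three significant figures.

ω = 103.8 rad/s
For an in-line slider-crank, x = r cosθ + √(L² − r² sin²θ), so v = −rω sinθ·[1 + r cosθ/√(L² − r² sin²θ)].
With r = 0.0582 m, L = 0.2207 m, θ = 92.5°: √(L² − r² sin²θ) = 0.2129 m.
v = −0.0582·103.8·0.99905·[1 + 0.0582·-0.04362/0.2129] = -5.9623 m/s.
|v| = 5.9623 m/s.

5.96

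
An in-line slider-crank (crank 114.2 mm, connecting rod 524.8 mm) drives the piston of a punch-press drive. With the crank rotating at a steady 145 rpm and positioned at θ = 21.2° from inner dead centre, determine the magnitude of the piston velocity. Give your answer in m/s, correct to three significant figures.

ω = 2π·145/60 = 15.18 rad/s
For an in-line slider-crank, x = r cosθ + √(L² − r² sin²θ), so v = −rω sinθ·[1 + r cosθ/√(L² − r² sin²θ)].
With r = 0.1142 m, L = 0.5248 m, θ = 21.2°: √(L² − r² sin²θ) = 0.52317 m.
v = −0.1142·15.18·0.36162·[1 + 0.1142·0.93232/0.52317] = -0.75469 m/s.
|v| = 0.75469 m/s.

0.755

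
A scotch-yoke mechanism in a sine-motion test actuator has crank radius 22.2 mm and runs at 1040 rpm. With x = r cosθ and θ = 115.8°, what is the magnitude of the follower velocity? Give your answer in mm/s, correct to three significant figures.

ω = 108.9 rad/s (from 1040 rpm).
x = r cosθ ⇒ ẋ = −rω sinθ.
|v| = rω|sinθ| = 0.0222·108.9·|sin 115.8°| = 2.1768 m/s = 2176.8 mm/s.

2180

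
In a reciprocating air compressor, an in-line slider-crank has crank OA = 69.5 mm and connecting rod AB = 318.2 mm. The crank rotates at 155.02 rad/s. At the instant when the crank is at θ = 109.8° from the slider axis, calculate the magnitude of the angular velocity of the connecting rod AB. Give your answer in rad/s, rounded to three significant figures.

11.7

ω = 155 rad/s
The rod makes angle φ with the slider axis where L sinφ = r sinθ; differentiating, L cosφ·φ̇ = r ω cosθ.
L cosφ = √(L² − r² sin²θ) = 0.31141 m.
|ω_rod| = r ω |cosθ| / √(L² − r² sin²θ) = 0.0695·155·0.33874/0.31141 = 11.719 rad/s.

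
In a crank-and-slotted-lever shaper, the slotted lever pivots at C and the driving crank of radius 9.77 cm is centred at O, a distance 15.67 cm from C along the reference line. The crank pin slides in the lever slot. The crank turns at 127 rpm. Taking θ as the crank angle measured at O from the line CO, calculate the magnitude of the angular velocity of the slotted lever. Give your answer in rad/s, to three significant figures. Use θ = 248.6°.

2.30

ω = 13.3 rad/s (from 127 rpm).
Crank pin A relative to C: A = (d + r cosθ, r sinθ); lever angle φ = atan2(r sinθ, d + r cosθ).
Differentiating tanφ: φ̇ = rω(d cosθ + r)/(d² + r² + 2dr cosθ).
d² + r² + 2dr cosθ = |CA|² = 0.022928 m²;  d cosθ + r = +0.040524 m.
|ω_lever| = |0.0977·13.3·+0.040524| / 0.022928 = 2.2965 rad/s.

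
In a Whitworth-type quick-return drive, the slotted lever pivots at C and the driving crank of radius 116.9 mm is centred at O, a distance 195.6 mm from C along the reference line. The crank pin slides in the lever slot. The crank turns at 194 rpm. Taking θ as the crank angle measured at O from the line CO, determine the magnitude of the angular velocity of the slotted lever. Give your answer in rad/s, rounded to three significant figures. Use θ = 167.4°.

ω = 20.32 rad/s (from 194 rpm).
Crank pin A relative to C: A = (d + r cosθ, r sinθ); lever angle φ = atan2(r sinθ, d + r cosθ).
Differentiating tanφ: φ̇ = rω(d cosθ + r)/(d² + r² + 2dr cosθ).
d² + r² + 2dr cosθ = |CA|² = 0.00729505 m²;  d cosθ + r = -0.073989 m.
|ω_lever| = |0.1169·20.32·-0.073989| / 0.00729505 = 24.087 rad/s.

24.1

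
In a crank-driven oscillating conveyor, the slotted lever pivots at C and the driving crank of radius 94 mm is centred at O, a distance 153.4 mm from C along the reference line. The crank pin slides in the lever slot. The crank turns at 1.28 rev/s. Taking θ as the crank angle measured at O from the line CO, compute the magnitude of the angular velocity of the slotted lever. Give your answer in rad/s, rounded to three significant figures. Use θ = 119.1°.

0.799

ω = 8.042 rad/s (from 1.28 rev/s).
Crank pin A relative to C: A = (d + r cosθ, r sinθ); lever angle φ = atan2(r sinθ, d + r cosθ).
Differentiating tanφ: φ̇ = rω(d cosθ + r)/(d² + r² + 2dr cosθ).
d² + r² + 2dr cosθ = |CA|² = 0.018342 m²;  d cosθ + r = +0.019396 m.
|ω_lever| = |0.094·8.042·+0.019396| / 0.018342 = 0.79944 rad/s.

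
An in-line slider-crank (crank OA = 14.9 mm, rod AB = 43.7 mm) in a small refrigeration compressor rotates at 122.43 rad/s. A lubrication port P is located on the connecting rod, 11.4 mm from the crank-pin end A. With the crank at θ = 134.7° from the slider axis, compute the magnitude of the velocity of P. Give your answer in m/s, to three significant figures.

ω = 122.4 rad/s.  Crank-pin speed |V_A| = rω = 1.8242 m/s, perpendicular to OA.
Rod angle: sinφ = −(r/L) sinθ ⇒ φ = -14.026°; ω_rod = −rω cosθ/√(L²−r²sin²θ) = +30.265 rad/s.
V_P = V_A + ω_rod × AP, with AP = 0.0114 m along the rod.
Components: V_Px = −rω sinθ − a·ω_rod·sinφ = -1.213 m/s;  V_Py = rω cosθ + a·ω_rod·cosφ = -0.94841 m/s.
|V_P| = √(V_Px² + V_Py²) = 1.5398 m/s.

1.54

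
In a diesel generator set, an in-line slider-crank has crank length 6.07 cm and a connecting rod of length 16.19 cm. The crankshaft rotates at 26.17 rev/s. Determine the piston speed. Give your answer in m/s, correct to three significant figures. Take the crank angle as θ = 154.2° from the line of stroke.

2.86

ω = 2π·26.2 = 164.4 rad/s
For an in-line slider-crank, x = r cosθ + √(L² − r² sin²θ), so v = −rω sinθ·[1 + r cosθ/√(L² − r² sin²θ)].
With r = 0.0607 m, L = 0.1619 m, θ = 154.2°: √(L² − r² sin²θ) = 0.15973 m.
v = −0.0607·164.4·0.43523·[1 + 0.0607·-0.90032/0.15973] = -2.8578 m/s.
|v| = 2.8578 m/s.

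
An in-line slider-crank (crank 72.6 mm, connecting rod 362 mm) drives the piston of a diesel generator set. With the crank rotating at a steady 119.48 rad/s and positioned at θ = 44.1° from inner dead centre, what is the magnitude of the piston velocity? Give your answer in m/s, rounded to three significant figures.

6.91

ω = 119.5 rad/s
For an in-line slider-crank, x = r cosθ + √(L² − r² sin²θ), so v = −rω sinθ·[1 + r cosθ/√(L² − r² sin²θ)].
With r = 0.0726 m, L = 0.362 m, θ = 44.1°: √(L² − r² sin²θ) = 0.35846 m.
v = −0.0726·119.5·0.69591·[1 + 0.0726·0.71813/0.35846] = -6.9145 m/s.
|v| = 6.9145 m/s.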